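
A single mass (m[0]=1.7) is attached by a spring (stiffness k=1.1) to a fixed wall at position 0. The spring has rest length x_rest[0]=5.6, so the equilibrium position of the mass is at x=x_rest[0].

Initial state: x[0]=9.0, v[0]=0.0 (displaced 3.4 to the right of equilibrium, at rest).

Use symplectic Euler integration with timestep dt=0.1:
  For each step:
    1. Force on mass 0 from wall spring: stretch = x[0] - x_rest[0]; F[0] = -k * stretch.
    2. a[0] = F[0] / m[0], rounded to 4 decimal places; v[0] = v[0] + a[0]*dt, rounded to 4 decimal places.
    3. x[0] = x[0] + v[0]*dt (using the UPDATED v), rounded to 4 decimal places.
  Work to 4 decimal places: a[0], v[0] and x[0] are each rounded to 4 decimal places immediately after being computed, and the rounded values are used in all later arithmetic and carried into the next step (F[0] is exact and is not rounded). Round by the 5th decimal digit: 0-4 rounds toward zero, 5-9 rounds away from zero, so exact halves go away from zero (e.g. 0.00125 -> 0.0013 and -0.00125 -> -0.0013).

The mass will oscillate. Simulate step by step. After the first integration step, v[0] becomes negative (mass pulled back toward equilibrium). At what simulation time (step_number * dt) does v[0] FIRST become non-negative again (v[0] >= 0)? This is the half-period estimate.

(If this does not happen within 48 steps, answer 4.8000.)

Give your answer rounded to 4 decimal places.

Answer: 4.0000

Derivation:
Step 0: x=[9.0000] v=[0.0000]
Step 1: x=[8.9780] v=[-0.2200]
Step 2: x=[8.9341] v=[-0.4386]
Step 3: x=[8.8687] v=[-0.6543]
Step 4: x=[8.7821] v=[-0.8658]
Step 5: x=[8.6749] v=[-1.0717]
Step 6: x=[8.5478] v=[-1.2707]
Step 7: x=[8.4017] v=[-1.4614]
Step 8: x=[8.2374] v=[-1.6427]
Step 9: x=[8.0561] v=[-1.8134]
Step 10: x=[7.8589] v=[-1.9723]
Step 11: x=[7.6471] v=[-2.1185]
Step 12: x=[7.4220] v=[-2.2510]
Step 13: x=[7.1851] v=[-2.3689]
Step 14: x=[6.9380] v=[-2.4715]
Step 15: x=[6.6822] v=[-2.5581]
Step 16: x=[6.4194] v=[-2.6281]
Step 17: x=[6.1513] v=[-2.6811]
Step 18: x=[5.8796] v=[-2.7168]
Step 19: x=[5.6061] v=[-2.7349]
Step 20: x=[5.3326] v=[-2.7353]
Step 21: x=[5.0608] v=[-2.7180]
Step 22: x=[4.7925] v=[-2.6831]
Step 23: x=[4.5294] v=[-2.6309]
Step 24: x=[4.2732] v=[-2.5616]
Step 25: x=[4.0256] v=[-2.4758]
Step 26: x=[3.7882] v=[-2.3739]
Step 27: x=[3.5625] v=[-2.2567]
Step 28: x=[3.3500] v=[-2.1249]
Step 29: x=[3.1521] v=[-1.9793]
Step 30: x=[2.9700] v=[-1.8209]
Step 31: x=[2.8049] v=[-1.6507]
Step 32: x=[2.6579] v=[-1.4698]
Step 33: x=[2.5300] v=[-1.2794]
Step 34: x=[2.4219] v=[-1.0808]
Step 35: x=[2.3344] v=[-0.8752]
Step 36: x=[2.2680] v=[-0.6639]
Step 37: x=[2.2232] v=[-0.4483]
Step 38: x=[2.2002] v=[-0.2298]
Step 39: x=[2.1992] v=[-0.0098]
Step 40: x=[2.2202] v=[0.2103]
First v>=0 after going negative at step 40, time=4.0000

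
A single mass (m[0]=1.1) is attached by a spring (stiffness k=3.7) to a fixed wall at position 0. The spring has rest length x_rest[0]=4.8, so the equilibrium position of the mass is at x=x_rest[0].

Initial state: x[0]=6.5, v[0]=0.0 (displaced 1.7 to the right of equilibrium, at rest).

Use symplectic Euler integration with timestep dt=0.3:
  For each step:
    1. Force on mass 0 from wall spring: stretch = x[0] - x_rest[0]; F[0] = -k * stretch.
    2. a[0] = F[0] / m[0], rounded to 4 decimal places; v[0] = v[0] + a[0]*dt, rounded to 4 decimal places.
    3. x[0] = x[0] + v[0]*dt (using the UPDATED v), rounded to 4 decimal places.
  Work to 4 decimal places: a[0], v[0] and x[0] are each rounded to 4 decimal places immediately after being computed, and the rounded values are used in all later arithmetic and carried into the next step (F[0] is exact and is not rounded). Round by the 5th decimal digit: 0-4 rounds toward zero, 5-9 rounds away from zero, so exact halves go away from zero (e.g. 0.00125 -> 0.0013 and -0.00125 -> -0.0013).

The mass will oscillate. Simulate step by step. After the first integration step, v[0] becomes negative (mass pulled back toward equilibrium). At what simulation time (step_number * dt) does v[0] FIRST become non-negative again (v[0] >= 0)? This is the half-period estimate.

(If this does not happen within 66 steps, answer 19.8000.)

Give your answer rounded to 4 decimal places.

Answer: 1.8000

Derivation:
Step 0: x=[6.5000] v=[0.0000]
Step 1: x=[5.9854] v=[-1.7155]
Step 2: x=[5.1119] v=[-2.9117]
Step 3: x=[4.1440] v=[-3.2264]
Step 4: x=[3.3747] v=[-2.5645]
Step 5: x=[3.0368] v=[-1.1262]
Step 6: x=[3.2327] v=[0.6530]
First v>=0 after going negative at step 6, time=1.8000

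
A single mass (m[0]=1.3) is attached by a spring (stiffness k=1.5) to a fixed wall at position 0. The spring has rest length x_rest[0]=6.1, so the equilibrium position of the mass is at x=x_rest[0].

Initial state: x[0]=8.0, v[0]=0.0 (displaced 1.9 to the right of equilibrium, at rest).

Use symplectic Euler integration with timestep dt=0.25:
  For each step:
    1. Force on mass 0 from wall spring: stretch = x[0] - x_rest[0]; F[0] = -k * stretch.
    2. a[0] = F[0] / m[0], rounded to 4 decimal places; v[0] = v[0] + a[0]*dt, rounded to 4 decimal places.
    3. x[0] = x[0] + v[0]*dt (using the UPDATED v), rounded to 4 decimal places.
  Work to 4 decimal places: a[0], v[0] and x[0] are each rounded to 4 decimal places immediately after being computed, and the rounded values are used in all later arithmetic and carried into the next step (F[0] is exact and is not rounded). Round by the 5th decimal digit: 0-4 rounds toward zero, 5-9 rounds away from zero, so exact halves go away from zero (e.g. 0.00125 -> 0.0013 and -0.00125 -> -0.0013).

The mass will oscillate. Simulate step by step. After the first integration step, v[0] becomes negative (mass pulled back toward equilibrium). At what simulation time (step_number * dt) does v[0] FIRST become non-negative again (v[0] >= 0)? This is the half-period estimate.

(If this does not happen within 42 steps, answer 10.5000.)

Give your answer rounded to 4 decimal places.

Step 0: x=[8.0000] v=[0.0000]
Step 1: x=[7.8630] v=[-0.5481]
Step 2: x=[7.5988] v=[-1.0567]
Step 3: x=[7.2265] v=[-1.4891]
Step 4: x=[6.7730] v=[-1.8141]
Step 5: x=[6.2710] v=[-2.0082]
Step 6: x=[5.7566] v=[-2.0575]
Step 7: x=[5.2670] v=[-1.9585]
Step 8: x=[4.8375] v=[-1.7182]
Step 9: x=[4.4990] v=[-1.3540]
Step 10: x=[4.2760] v=[-0.8922]
Step 11: x=[4.1845] v=[-0.3661]
Step 12: x=[4.2311] v=[0.1865]
First v>=0 after going negative at step 12, time=3.0000

Answer: 3.0000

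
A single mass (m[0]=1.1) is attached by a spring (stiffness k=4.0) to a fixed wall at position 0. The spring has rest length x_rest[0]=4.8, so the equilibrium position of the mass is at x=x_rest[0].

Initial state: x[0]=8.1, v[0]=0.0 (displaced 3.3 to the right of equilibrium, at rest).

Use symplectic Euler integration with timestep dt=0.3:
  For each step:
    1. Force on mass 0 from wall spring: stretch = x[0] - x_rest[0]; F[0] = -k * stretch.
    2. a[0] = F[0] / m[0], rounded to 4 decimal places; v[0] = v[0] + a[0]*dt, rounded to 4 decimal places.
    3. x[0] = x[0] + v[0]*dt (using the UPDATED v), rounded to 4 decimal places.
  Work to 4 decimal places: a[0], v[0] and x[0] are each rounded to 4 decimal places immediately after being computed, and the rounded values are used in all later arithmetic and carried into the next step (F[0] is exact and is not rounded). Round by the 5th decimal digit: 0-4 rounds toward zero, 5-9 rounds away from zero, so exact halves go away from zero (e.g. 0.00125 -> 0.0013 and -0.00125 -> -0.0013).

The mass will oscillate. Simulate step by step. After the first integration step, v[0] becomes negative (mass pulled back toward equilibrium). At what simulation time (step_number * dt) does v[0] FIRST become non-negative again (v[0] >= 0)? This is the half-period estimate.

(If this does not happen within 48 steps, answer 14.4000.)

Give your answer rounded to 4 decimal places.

Step 0: x=[8.1000] v=[0.0000]
Step 1: x=[7.0200] v=[-3.6000]
Step 2: x=[5.2135] v=[-6.0218]
Step 3: x=[3.2716] v=[-6.4729]
Step 4: x=[1.8299] v=[-4.8056]
Step 5: x=[1.3603] v=[-1.5655]
Step 6: x=[2.0164] v=[2.1869]
First v>=0 after going negative at step 6, time=1.8000

Answer: 1.8000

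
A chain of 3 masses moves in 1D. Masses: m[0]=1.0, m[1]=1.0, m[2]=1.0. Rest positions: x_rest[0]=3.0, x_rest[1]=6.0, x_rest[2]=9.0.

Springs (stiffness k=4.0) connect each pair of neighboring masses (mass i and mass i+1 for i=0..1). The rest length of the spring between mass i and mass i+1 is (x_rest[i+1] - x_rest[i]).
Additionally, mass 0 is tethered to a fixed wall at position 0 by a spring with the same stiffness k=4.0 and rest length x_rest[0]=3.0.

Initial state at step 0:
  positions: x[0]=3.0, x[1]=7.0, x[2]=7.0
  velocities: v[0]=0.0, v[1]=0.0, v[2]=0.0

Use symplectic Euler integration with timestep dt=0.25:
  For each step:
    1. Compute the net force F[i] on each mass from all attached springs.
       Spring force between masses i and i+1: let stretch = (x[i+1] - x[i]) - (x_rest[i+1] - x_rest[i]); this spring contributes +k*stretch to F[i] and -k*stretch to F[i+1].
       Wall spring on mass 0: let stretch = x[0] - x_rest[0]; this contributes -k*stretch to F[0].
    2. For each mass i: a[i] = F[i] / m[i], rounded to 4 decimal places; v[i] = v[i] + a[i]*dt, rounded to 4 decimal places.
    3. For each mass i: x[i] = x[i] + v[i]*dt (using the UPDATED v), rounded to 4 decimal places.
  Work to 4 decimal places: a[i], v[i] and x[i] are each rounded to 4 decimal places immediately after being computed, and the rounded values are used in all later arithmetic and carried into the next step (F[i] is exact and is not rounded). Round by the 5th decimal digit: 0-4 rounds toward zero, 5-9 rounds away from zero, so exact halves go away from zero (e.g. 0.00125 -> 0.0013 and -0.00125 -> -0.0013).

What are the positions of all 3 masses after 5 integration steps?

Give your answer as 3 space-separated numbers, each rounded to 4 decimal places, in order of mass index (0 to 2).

Answer: 1.4170 5.8096 9.4502

Derivation:
Step 0: x=[3.0000 7.0000 7.0000] v=[0.0000 0.0000 0.0000]
Step 1: x=[3.2500 6.0000 7.7500] v=[1.0000 -4.0000 3.0000]
Step 2: x=[3.3750 4.7500 8.8125] v=[0.5000 -5.0000 4.2500]
Step 3: x=[3.0000 4.1719 9.6094] v=[-1.5000 -2.3125 3.1875]
Step 4: x=[2.1680 4.6602 9.7969] v=[-3.3281 1.9531 0.7500]
Step 5: x=[1.4170 5.8096 9.4502] v=[-3.0039 4.5976 -1.3867]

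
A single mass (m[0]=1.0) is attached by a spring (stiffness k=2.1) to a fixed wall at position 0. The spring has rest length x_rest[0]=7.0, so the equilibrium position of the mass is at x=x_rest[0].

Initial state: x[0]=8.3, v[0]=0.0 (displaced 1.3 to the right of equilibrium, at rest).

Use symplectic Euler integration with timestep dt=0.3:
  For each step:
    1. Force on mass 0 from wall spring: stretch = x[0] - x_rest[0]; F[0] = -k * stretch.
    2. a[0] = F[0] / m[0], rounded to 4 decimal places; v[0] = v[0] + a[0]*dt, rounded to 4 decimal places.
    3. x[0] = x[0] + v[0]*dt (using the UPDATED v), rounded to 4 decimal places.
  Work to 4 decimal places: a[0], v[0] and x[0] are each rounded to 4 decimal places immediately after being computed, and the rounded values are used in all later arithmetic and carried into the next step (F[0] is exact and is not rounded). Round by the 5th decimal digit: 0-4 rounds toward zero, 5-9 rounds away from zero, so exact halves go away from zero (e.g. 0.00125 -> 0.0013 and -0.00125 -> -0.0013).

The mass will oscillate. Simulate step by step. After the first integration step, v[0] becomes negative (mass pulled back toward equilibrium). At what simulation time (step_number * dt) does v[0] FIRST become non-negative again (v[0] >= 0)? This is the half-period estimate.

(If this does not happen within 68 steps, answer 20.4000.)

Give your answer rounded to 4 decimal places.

Answer: 2.4000

Derivation:
Step 0: x=[8.3000] v=[0.0000]
Step 1: x=[8.0543] v=[-0.8190]
Step 2: x=[7.6093] v=[-1.4832]
Step 3: x=[7.0492] v=[-1.8671]
Step 4: x=[6.4798] v=[-1.8981]
Step 5: x=[6.0087] v=[-1.5704]
Step 6: x=[5.7249] v=[-0.9459]
Step 7: x=[5.6821] v=[-0.1426]
Step 8: x=[5.8884] v=[0.6877]
First v>=0 after going negative at step 8, time=2.4000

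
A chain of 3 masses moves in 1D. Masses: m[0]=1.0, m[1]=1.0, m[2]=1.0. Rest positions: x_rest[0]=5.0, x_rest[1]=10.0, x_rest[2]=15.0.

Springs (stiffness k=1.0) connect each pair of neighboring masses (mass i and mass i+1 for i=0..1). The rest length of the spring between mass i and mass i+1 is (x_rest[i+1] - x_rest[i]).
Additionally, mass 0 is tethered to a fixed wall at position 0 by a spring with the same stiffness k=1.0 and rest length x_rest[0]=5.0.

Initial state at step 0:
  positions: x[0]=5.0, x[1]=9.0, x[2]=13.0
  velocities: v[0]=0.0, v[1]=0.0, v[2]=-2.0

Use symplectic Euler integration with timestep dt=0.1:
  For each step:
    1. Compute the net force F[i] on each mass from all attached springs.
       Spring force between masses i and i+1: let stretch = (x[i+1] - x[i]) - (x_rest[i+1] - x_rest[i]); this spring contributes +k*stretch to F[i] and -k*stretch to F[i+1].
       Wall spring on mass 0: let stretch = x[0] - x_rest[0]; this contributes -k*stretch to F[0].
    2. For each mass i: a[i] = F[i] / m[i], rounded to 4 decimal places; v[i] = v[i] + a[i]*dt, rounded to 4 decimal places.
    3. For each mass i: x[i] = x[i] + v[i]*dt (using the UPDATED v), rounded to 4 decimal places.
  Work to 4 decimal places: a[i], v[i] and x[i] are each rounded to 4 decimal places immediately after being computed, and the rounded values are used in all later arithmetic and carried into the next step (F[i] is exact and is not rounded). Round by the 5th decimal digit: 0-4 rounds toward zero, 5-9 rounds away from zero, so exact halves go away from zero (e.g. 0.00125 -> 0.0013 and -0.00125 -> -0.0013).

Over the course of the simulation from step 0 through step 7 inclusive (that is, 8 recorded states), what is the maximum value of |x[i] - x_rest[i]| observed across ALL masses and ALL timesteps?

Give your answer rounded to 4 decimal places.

Answer: 3.0253

Derivation:
Step 0: x=[5.0000 9.0000 13.0000] v=[0.0000 0.0000 -2.0000]
Step 1: x=[4.9900 9.0000 12.8100] v=[-0.1000 0.0000 -1.9000]
Step 2: x=[4.9702 8.9980 12.6319] v=[-0.1980 -0.0200 -1.7810]
Step 3: x=[4.9410 8.9921 12.4675] v=[-0.2922 -0.0594 -1.6444]
Step 4: x=[4.9029 8.9804 12.3183] v=[-0.3812 -0.1170 -1.4919]
Step 5: x=[4.8565 8.9613 12.1857] v=[-0.4637 -0.1910 -1.3257]
Step 6: x=[4.8026 8.9334 12.0709] v=[-0.5389 -0.2790 -1.1481]
Step 7: x=[4.7420 8.8956 11.9747] v=[-0.6061 -0.3783 -0.9619]
Max displacement = 3.0253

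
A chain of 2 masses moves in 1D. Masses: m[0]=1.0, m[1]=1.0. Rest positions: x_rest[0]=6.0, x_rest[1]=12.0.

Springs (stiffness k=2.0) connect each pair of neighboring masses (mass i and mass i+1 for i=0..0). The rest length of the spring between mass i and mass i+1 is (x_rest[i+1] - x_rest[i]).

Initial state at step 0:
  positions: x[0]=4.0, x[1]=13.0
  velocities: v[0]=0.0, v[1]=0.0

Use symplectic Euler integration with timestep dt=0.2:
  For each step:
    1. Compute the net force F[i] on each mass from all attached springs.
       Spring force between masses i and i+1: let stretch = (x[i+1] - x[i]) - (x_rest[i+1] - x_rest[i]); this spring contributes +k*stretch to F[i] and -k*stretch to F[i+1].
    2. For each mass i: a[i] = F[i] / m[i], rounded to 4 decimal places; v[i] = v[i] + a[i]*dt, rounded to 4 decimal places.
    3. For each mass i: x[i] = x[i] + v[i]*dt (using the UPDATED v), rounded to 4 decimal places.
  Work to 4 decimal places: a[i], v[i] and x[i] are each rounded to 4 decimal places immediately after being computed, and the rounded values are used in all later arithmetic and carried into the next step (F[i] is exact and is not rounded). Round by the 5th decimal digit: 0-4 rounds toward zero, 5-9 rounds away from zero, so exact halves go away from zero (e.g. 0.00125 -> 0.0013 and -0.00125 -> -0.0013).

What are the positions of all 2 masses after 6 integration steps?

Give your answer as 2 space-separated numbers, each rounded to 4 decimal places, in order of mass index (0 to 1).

Step 0: x=[4.0000 13.0000] v=[0.0000 0.0000]
Step 1: x=[4.2400 12.7600] v=[1.2000 -1.2000]
Step 2: x=[4.6816 12.3184] v=[2.2080 -2.2080]
Step 3: x=[5.2541 11.7459] v=[2.8627 -2.8627]
Step 4: x=[5.8660 11.1340] v=[3.0594 -3.0594]
Step 5: x=[6.4193 10.5807] v=[2.7666 -2.7666]
Step 6: x=[6.8255 10.1745] v=[2.0312 -2.0312]

Answer: 6.8255 10.1745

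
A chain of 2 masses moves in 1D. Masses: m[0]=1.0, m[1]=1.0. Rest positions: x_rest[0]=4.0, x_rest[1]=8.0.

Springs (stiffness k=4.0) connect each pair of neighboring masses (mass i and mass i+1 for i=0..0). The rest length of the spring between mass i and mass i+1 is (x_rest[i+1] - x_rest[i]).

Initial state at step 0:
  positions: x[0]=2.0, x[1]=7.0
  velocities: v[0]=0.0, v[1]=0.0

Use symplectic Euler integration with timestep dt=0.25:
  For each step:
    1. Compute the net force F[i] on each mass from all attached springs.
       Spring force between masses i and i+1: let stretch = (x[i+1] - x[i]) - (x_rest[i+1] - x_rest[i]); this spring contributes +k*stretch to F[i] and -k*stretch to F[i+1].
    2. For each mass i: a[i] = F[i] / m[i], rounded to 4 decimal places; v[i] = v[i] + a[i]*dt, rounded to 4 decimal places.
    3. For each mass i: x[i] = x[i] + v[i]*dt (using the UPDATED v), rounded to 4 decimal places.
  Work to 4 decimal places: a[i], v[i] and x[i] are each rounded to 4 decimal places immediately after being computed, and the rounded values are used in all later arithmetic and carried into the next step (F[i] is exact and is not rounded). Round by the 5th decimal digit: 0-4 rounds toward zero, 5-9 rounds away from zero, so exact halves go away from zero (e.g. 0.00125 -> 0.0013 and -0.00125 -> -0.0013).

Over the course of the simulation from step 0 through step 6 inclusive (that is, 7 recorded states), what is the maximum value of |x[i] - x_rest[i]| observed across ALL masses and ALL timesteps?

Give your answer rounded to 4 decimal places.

Step 0: x=[2.0000 7.0000] v=[0.0000 0.0000]
Step 1: x=[2.2500 6.7500] v=[1.0000 -1.0000]
Step 2: x=[2.6250 6.3750] v=[1.5000 -1.5000]
Step 3: x=[2.9375 6.0625] v=[1.2500 -1.2500]
Step 4: x=[3.0313 5.9688] v=[0.3750 -0.3750]
Step 5: x=[2.8594 6.1407] v=[-0.6875 0.6875]
Step 6: x=[2.5079 6.4923] v=[-1.4062 1.4062]
Max displacement = 2.0312

Answer: 2.0312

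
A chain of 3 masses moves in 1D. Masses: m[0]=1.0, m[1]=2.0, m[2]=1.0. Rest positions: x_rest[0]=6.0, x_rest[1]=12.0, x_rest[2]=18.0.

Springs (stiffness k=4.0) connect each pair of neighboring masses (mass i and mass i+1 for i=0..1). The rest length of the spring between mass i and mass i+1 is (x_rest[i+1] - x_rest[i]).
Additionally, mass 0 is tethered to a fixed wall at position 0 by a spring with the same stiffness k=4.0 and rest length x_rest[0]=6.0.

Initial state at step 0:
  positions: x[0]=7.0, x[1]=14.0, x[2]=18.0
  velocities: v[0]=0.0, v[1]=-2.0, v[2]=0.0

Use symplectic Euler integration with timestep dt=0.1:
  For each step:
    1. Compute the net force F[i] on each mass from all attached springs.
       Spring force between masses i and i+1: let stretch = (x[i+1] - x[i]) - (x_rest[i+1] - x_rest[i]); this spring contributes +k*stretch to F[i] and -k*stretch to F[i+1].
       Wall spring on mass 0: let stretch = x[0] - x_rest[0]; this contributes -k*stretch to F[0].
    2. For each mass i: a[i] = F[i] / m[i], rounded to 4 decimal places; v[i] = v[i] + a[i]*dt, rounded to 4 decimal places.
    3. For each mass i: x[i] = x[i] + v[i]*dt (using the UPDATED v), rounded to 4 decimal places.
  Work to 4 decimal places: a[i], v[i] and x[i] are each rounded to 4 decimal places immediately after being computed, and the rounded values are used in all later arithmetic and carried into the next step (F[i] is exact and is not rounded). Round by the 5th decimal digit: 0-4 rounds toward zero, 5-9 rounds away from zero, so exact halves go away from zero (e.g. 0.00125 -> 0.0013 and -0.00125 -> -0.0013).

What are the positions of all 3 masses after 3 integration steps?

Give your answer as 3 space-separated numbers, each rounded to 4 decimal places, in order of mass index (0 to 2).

Step 0: x=[7.0000 14.0000 18.0000] v=[0.0000 -2.0000 0.0000]
Step 1: x=[7.0000 13.7400 18.0800] v=[0.0000 -2.6000 0.8000]
Step 2: x=[6.9896 13.4320 18.2264] v=[-0.1040 -3.0800 1.4640]
Step 3: x=[6.9573 13.0910 18.4210] v=[-0.3229 -3.4096 1.9462]

Answer: 6.9573 13.0910 18.4210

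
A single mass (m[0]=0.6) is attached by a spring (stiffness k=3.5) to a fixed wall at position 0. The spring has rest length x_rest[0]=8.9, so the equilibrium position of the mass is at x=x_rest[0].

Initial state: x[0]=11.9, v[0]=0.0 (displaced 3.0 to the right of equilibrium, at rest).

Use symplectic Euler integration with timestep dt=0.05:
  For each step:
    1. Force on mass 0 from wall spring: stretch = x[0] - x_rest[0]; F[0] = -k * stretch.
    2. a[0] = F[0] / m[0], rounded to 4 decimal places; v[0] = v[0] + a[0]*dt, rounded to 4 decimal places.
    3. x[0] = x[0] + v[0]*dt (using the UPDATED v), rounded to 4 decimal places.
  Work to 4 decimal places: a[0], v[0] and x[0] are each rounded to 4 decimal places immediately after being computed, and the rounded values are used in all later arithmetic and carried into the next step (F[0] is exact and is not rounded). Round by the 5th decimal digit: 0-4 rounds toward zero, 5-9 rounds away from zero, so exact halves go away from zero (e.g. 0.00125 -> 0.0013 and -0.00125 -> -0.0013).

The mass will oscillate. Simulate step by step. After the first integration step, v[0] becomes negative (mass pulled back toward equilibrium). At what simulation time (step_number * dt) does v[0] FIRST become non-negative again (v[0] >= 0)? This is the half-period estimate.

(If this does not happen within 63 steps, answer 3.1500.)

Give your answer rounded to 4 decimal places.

Answer: 1.3000

Derivation:
Step 0: x=[11.9000] v=[0.0000]
Step 1: x=[11.8563] v=[-0.8750]
Step 2: x=[11.7694] v=[-1.7373]
Step 3: x=[11.6407] v=[-2.5742]
Step 4: x=[11.4720] v=[-3.3736]
Step 5: x=[11.2658] v=[-4.1238]
Step 6: x=[11.0251] v=[-4.8138]
Step 7: x=[10.7534] v=[-5.4336]
Step 8: x=[10.4547] v=[-5.9742]
Step 9: x=[10.1333] v=[-6.4277]
Step 10: x=[9.7939] v=[-6.7874]
Step 11: x=[9.4415] v=[-7.0481]
Step 12: x=[9.0812] v=[-7.2060]
Step 13: x=[8.7183] v=[-7.2589]
Step 14: x=[8.3580] v=[-7.2059]
Step 15: x=[8.0056] v=[-7.0478]
Step 16: x=[7.6663] v=[-6.7869]
Step 17: x=[7.3449] v=[-6.4271]
Step 18: x=[7.0462] v=[-5.9735]
Step 19: x=[6.7746] v=[-5.4328]
Step 20: x=[6.5340] v=[-4.8129]
Step 21: x=[6.3279] v=[-4.1228]
Step 22: x=[6.1593] v=[-3.3726]
Step 23: x=[6.0306] v=[-2.5732]
Step 24: x=[5.9438] v=[-1.7363]
Step 25: x=[5.9001] v=[-0.8741]
Step 26: x=[5.9001] v=[0.0009]
First v>=0 after going negative at step 26, time=1.3000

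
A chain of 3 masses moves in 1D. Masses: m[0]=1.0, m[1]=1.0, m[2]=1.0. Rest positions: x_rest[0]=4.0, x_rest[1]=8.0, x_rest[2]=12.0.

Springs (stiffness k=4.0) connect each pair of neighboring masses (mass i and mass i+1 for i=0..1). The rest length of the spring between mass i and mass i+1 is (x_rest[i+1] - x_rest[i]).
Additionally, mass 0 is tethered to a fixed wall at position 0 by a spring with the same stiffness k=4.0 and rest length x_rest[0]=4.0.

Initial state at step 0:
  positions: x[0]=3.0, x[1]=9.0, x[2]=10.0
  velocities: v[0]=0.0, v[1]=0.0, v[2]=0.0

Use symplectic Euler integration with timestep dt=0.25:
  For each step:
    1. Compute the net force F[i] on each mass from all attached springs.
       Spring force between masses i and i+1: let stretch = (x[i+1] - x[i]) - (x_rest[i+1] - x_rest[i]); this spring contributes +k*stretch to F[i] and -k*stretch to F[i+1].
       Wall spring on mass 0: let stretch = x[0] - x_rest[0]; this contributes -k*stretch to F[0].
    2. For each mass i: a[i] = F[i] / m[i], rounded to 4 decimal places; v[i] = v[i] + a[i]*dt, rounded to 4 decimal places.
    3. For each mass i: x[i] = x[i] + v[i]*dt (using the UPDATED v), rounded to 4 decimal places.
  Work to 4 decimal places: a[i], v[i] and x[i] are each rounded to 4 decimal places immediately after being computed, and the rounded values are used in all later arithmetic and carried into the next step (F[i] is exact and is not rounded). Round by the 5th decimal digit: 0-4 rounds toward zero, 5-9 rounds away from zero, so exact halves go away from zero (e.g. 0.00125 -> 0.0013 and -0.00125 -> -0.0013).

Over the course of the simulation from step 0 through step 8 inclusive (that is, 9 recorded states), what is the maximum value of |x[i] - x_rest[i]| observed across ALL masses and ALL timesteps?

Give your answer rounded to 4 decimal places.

Answer: 2.2969

Derivation:
Step 0: x=[3.0000 9.0000 10.0000] v=[0.0000 0.0000 0.0000]
Step 1: x=[3.7500 7.7500 10.7500] v=[3.0000 -5.0000 3.0000]
Step 2: x=[4.5625 6.2500 11.7500] v=[3.2500 -6.0000 4.0000]
Step 3: x=[4.6563 5.7031 12.3750] v=[0.3750 -2.1875 2.5000]
Step 4: x=[3.8477 6.5625 12.3320] v=[-3.2345 3.4376 -0.1719]
Step 5: x=[2.7559 8.1856 11.8467] v=[-4.3674 6.4923 -1.9414]
Step 6: x=[2.3325 9.3665 11.4461] v=[-1.6936 4.7237 -1.6025]
Step 7: x=[3.0845 9.3088 11.5256] v=[3.0079 -0.2307 0.3179]
Step 8: x=[4.6214 8.2493 12.0509] v=[6.1477 -4.2382 2.1011]
Max displacement = 2.2969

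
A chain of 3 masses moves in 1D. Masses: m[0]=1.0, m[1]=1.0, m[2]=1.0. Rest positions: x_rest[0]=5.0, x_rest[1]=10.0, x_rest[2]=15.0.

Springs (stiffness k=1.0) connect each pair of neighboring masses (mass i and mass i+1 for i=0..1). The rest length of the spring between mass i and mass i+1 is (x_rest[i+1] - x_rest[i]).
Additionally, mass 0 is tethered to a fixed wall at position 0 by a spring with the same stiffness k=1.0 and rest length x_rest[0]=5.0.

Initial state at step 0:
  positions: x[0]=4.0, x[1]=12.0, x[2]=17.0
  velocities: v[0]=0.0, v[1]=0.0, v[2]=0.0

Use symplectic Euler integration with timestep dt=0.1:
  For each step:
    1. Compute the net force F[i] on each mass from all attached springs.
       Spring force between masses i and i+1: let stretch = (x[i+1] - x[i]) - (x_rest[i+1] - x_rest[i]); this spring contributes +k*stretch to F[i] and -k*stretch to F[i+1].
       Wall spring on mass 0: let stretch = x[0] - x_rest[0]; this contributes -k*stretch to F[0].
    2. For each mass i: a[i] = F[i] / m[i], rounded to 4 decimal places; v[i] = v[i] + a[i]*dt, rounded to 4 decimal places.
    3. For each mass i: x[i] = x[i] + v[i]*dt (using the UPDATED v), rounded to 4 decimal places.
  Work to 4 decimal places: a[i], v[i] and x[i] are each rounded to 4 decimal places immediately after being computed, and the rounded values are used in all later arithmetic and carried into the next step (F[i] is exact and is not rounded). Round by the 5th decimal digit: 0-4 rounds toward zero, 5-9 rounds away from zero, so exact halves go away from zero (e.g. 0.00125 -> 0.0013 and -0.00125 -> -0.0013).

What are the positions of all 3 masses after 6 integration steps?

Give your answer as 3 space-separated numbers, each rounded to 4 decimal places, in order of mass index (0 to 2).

Step 0: x=[4.0000 12.0000 17.0000] v=[0.0000 0.0000 0.0000]
Step 1: x=[4.0400 11.9700 17.0000] v=[0.4000 -0.3000 0.0000]
Step 2: x=[4.1189 11.9110 16.9997] v=[0.7890 -0.5900 -0.0030]
Step 3: x=[4.2345 11.8250 16.9985] v=[1.1563 -0.8603 -0.0119]
Step 4: x=[4.3837 11.7148 16.9956] v=[1.4919 -1.1020 -0.0293]
Step 5: x=[4.5624 11.5841 16.9899] v=[1.7866 -1.3070 -0.0574]
Step 6: x=[4.7657 11.4372 16.9801] v=[2.0325 -1.4686 -0.0980]

Answer: 4.7657 11.4372 16.9801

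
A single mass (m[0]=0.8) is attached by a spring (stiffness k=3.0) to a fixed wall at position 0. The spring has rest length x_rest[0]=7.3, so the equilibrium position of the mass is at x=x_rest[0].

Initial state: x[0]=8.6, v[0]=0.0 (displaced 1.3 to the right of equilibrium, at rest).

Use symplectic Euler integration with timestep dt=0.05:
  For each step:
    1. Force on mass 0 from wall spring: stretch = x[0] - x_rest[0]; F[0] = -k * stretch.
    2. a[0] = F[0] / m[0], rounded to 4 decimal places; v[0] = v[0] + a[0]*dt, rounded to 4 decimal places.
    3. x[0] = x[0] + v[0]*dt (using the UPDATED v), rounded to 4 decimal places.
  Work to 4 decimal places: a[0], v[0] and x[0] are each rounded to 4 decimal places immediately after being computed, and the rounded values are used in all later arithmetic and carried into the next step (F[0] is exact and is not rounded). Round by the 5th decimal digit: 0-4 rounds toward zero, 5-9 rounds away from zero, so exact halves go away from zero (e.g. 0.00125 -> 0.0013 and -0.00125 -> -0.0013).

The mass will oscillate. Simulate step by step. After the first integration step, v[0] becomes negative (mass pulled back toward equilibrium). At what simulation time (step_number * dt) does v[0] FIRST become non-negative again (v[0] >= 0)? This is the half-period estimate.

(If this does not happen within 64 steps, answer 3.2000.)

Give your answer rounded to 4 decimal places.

Answer: 1.6500

Derivation:
Step 0: x=[8.6000] v=[0.0000]
Step 1: x=[8.5878] v=[-0.2438]
Step 2: x=[8.5635] v=[-0.4853]
Step 3: x=[8.5274] v=[-0.7222]
Step 4: x=[8.4798] v=[-0.9523]
Step 5: x=[8.4211] v=[-1.1735]
Step 6: x=[8.3519] v=[-1.3837]
Step 7: x=[8.2729] v=[-1.5809]
Step 8: x=[8.1847] v=[-1.7633]
Step 9: x=[8.0882] v=[-1.9292]
Step 10: x=[7.9844] v=[-2.0770]
Step 11: x=[7.8741] v=[-2.2053]
Step 12: x=[7.7585] v=[-2.3129]
Step 13: x=[7.6386] v=[-2.3989]
Step 14: x=[7.5155] v=[-2.4624]
Step 15: x=[7.3904] v=[-2.5028]
Step 16: x=[7.2644] v=[-2.5198]
Step 17: x=[7.1387] v=[-2.5131]
Step 18: x=[7.0146] v=[-2.4829]
Step 19: x=[6.8931] v=[-2.4294]
Step 20: x=[6.7754] v=[-2.3531]
Step 21: x=[6.6627] v=[-2.2547]
Step 22: x=[6.5559] v=[-2.1352]
Step 23: x=[6.4561] v=[-1.9957]
Step 24: x=[6.3642] v=[-1.8375]
Step 25: x=[6.2811] v=[-1.6620]
Step 26: x=[6.2076] v=[-1.4710]
Step 27: x=[6.1443] v=[-1.2662]
Step 28: x=[6.0918] v=[-1.0495]
Step 29: x=[6.0507] v=[-0.8230]
Step 30: x=[6.0213] v=[-0.5888]
Step 31: x=[6.0039] v=[-0.3490]
Step 32: x=[5.9986] v=[-0.1060]
Step 33: x=[6.0055] v=[0.1380]
First v>=0 after going negative at step 33, time=1.6500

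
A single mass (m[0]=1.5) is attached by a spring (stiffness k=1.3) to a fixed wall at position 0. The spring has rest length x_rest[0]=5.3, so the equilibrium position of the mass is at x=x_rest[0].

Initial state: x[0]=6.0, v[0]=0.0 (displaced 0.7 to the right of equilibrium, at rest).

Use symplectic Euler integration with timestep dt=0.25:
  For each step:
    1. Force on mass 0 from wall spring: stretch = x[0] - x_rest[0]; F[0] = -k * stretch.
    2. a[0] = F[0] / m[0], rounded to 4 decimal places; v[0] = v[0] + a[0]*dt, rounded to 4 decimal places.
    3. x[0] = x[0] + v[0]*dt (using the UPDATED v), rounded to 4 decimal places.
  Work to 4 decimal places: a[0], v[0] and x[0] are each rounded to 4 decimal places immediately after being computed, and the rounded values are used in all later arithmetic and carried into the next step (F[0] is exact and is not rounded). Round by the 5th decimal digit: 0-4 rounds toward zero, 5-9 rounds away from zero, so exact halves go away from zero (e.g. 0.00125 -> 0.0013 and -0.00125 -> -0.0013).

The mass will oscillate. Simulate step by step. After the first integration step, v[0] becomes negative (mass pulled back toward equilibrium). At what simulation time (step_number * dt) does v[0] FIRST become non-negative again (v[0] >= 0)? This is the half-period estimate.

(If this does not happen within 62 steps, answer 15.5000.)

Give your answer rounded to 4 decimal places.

Step 0: x=[6.0000] v=[0.0000]
Step 1: x=[5.9621] v=[-0.1517]
Step 2: x=[5.8883] v=[-0.2952]
Step 3: x=[5.7826] v=[-0.4227]
Step 4: x=[5.6508] v=[-0.5273]
Step 5: x=[5.5000] v=[-0.6033]
Step 6: x=[5.3384] v=[-0.6466]
Step 7: x=[5.1747] v=[-0.6549]
Step 8: x=[5.0178] v=[-0.6278]
Step 9: x=[4.8761] v=[-0.5667]
Step 10: x=[4.7574] v=[-0.4749]
Step 11: x=[4.6681] v=[-0.3573]
Step 12: x=[4.6130] v=[-0.2204]
Step 13: x=[4.5951] v=[-0.0716]
Step 14: x=[4.6154] v=[0.0811]
First v>=0 after going negative at step 14, time=3.5000

Answer: 3.5000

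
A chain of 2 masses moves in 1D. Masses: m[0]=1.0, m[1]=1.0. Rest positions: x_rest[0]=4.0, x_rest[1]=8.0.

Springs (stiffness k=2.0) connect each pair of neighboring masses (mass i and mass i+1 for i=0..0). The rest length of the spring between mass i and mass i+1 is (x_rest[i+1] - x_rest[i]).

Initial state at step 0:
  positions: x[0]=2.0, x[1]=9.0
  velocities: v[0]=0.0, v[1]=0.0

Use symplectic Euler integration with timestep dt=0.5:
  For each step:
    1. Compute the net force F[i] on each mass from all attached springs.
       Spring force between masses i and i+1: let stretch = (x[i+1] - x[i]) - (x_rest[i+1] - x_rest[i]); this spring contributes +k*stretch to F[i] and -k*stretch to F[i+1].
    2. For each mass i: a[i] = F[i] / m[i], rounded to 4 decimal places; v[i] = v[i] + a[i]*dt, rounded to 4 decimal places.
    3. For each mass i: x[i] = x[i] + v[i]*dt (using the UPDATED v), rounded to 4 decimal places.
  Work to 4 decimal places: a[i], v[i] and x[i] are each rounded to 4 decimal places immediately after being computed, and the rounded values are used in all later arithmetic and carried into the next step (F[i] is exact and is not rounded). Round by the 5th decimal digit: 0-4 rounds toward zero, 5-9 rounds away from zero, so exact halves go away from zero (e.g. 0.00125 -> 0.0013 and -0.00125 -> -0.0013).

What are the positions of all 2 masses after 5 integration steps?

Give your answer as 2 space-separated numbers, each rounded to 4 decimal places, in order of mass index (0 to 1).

Step 0: x=[2.0000 9.0000] v=[0.0000 0.0000]
Step 1: x=[3.5000 7.5000] v=[3.0000 -3.0000]
Step 2: x=[5.0000 6.0000] v=[3.0000 -3.0000]
Step 3: x=[5.0000 6.0000] v=[0.0000 0.0000]
Step 4: x=[3.5000 7.5000] v=[-3.0000 3.0000]
Step 5: x=[2.0000 9.0000] v=[-3.0000 3.0000]

Answer: 2.0000 9.0000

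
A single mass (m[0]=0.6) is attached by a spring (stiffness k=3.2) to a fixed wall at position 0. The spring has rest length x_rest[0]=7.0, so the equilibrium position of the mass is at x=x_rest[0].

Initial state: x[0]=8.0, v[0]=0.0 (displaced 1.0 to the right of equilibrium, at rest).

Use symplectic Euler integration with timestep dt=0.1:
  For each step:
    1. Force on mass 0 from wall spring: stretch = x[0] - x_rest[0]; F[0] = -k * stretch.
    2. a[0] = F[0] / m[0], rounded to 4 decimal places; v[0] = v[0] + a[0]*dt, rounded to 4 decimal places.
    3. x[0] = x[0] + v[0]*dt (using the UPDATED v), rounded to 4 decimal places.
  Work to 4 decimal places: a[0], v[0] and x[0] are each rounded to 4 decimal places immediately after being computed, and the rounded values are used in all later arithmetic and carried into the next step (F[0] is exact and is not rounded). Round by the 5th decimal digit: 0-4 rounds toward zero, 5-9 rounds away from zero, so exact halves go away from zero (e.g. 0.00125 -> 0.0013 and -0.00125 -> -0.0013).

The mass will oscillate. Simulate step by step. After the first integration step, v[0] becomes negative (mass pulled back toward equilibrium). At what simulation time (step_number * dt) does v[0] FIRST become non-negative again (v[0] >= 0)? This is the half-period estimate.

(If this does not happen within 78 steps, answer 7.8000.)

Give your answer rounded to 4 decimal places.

Answer: 1.4000

Derivation:
Step 0: x=[8.0000] v=[0.0000]
Step 1: x=[7.9467] v=[-0.5333]
Step 2: x=[7.8429] v=[-1.0382]
Step 3: x=[7.6941] v=[-1.4878]
Step 4: x=[7.5083] v=[-1.8580]
Step 5: x=[7.2954] v=[-2.1291]
Step 6: x=[7.0667] v=[-2.2867]
Step 7: x=[6.8345] v=[-2.3223]
Step 8: x=[6.6111] v=[-2.2340]
Step 9: x=[6.4084] v=[-2.0266]
Step 10: x=[6.2373] v=[-1.7111]
Step 11: x=[6.1069] v=[-1.3043]
Step 12: x=[6.0241] v=[-0.8280]
Step 13: x=[5.9934] v=[-0.3075]
Step 14: x=[6.0163] v=[0.2294]
First v>=0 after going negative at step 14, time=1.4000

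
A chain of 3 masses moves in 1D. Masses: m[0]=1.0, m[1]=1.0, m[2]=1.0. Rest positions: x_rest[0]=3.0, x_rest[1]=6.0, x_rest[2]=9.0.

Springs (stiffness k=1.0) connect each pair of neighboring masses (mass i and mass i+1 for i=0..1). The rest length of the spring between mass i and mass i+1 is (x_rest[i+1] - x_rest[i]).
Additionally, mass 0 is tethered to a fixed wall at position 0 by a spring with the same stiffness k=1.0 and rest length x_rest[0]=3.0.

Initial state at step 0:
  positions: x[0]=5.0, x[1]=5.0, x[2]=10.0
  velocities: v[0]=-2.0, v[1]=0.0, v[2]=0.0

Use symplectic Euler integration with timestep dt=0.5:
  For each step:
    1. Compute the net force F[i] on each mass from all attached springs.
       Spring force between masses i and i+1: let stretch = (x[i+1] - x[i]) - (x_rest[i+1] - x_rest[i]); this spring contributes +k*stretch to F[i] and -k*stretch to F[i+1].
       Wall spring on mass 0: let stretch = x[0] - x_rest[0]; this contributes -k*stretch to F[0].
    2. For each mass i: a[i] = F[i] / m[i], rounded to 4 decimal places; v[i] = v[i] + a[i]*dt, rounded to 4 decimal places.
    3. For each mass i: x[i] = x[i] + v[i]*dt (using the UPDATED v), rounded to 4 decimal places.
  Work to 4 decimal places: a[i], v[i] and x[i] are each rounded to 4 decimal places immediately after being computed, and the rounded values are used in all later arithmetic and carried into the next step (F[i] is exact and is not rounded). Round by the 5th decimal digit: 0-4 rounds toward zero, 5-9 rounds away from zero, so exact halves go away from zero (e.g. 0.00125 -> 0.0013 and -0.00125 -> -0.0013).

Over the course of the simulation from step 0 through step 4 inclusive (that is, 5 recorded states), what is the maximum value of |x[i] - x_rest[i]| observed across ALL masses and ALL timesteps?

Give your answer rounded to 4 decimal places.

Step 0: x=[5.0000 5.0000 10.0000] v=[-2.0000 0.0000 0.0000]
Step 1: x=[2.7500 6.2500 9.5000] v=[-4.5000 2.5000 -1.0000]
Step 2: x=[0.6875 7.4375 8.9375] v=[-4.1250 2.3750 -1.1250]
Step 3: x=[0.1406 7.3125 8.7500] v=[-1.0938 -0.2500 -0.3750]
Step 4: x=[1.3516 5.7539 8.9532] v=[2.4219 -3.1172 0.4063]
Max displacement = 2.8594

Answer: 2.8594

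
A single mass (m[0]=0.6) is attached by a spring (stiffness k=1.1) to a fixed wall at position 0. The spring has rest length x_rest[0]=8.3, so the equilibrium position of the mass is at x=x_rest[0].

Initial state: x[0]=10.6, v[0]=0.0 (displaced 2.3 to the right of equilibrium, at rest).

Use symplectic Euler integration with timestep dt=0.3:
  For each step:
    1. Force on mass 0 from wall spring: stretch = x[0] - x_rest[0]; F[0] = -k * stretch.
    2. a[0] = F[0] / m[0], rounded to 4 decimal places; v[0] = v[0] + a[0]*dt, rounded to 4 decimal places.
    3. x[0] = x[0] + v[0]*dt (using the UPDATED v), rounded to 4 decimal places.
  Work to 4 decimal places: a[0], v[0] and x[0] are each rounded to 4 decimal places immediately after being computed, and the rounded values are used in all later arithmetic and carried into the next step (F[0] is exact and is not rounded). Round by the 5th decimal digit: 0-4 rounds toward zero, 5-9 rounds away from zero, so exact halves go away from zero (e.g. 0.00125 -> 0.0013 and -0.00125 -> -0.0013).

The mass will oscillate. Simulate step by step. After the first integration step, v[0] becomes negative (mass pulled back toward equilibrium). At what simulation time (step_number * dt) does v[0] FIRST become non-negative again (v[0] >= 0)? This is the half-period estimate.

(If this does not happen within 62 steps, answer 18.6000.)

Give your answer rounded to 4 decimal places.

Answer: 2.4000

Derivation:
Step 0: x=[10.6000] v=[0.0000]
Step 1: x=[10.2205] v=[-1.2650]
Step 2: x=[9.5241] v=[-2.3213]
Step 3: x=[8.6257] v=[-2.9946]
Step 4: x=[7.6736] v=[-3.1737]
Step 5: x=[6.8248] v=[-2.8292]
Step 6: x=[6.2194] v=[-2.0179]
Step 7: x=[5.9573] v=[-0.8736]
Step 8: x=[6.0818] v=[0.4149]
First v>=0 after going negative at step 8, time=2.4000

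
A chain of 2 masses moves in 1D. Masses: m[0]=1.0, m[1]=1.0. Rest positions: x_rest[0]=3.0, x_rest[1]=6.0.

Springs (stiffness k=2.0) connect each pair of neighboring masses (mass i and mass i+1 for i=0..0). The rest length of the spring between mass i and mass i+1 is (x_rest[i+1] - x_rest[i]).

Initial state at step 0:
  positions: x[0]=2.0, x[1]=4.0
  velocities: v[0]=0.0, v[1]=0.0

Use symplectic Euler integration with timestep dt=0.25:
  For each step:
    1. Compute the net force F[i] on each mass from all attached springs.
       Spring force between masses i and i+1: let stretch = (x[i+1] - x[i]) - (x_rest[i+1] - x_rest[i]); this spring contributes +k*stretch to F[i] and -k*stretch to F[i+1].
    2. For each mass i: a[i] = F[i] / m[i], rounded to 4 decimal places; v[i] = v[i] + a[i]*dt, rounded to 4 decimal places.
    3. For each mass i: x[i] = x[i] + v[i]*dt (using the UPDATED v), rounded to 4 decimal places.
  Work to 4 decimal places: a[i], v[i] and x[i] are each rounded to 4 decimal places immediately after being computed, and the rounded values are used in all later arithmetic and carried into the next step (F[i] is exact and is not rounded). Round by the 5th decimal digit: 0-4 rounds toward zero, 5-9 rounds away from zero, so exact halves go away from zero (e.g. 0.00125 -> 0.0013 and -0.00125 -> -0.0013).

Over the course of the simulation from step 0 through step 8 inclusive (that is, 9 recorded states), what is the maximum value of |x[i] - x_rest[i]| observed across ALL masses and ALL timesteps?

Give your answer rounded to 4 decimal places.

Step 0: x=[2.0000 4.0000] v=[0.0000 0.0000]
Step 1: x=[1.8750 4.1250] v=[-0.5000 0.5000]
Step 2: x=[1.6563 4.3438] v=[-0.8750 0.8750]
Step 3: x=[1.3985 4.6016] v=[-1.0313 1.0313]
Step 4: x=[1.1661 4.8341] v=[-0.9298 0.9298]
Step 5: x=[1.0172 4.9831] v=[-0.5958 0.5958]
Step 6: x=[0.9890 5.0113] v=[-0.1129 0.1129]
Step 7: x=[1.0886 4.9117] v=[0.3983 -0.3983]
Step 8: x=[1.2911 4.7092] v=[0.8099 -0.8099]
Max displacement = 2.0110

Answer: 2.0110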